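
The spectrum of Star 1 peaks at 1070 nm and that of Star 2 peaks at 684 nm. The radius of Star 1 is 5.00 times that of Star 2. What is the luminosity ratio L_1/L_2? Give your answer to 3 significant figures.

Wien's law gives T ∝ 1/λ_max, so T_1/T_2 = λ_2/λ_1 = 684/1070 = 0.6393.
Then L ∝ R²T⁴ gives L_1/L_2 = (5.00)² × (0.6393)⁴ = 25.00 × 0.1670 = 4.175.

4.17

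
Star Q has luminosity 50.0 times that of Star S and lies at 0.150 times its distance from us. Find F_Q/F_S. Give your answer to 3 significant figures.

F = L/(4πd²), so F_Q/F_S = (L_Q/L_S) / (d_Q/d_S)²
= 50.0 / (0.150)² = 50.0 / 0.02250 = 2222.

2.22×10^3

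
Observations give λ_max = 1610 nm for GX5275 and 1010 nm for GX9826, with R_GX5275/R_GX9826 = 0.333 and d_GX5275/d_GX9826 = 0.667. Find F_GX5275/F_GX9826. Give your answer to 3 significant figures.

Wien's law: T_GX5275/T_GX9826 = λ_GX9826/λ_GX5275 = 1010/1610 = 0.6273.
L_GX5275/L_GX9826 = (R_GX5275/R_GX9826)²(T_GX5275/T_GX9826)⁴ = (0.333)²(0.6273)⁴ = 0.01717.
F_GX5275/F_GX9826 = (L_GX5275/L_GX9826)/(d_GX5275/d_GX9826)² = 0.01717/(0.667)² = 0.03860.

0.0386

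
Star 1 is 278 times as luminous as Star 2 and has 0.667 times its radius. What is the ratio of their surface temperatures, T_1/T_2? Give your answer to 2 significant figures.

5.0

L ∝ R²T⁴ gives T ∝ (L/R²)^(1/4), so
T_1/T_2 = (278 / 0.667²)^(1/4) = (624.9)^(1/4) = 5.000.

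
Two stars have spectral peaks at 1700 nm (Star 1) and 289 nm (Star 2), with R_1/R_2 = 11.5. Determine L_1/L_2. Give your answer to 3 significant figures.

0.110

Wien's law gives T ∝ 1/λ_max, so T_1/T_2 = λ_2/λ_1 = 289/1700 = 0.1700.
Then L ∝ R²T⁴ gives L_1/L_2 = (11.5)² × (0.1700)⁴ = 132.2 × 8.352×10^-4 = 0.1105.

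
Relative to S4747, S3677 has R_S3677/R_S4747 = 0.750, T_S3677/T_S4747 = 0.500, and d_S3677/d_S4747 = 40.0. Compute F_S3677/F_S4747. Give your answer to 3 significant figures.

2.20×10^-5

L_S3677/L_S4747 = (R_S3677/R_S4747)²(T_S3677/T_S4747)⁴ = (0.750)² × (0.500)⁴ = 0.03516.
F_S3677/F_S4747 = (L_S3677/L_S4747)/(d_S3677/d_S4747)² = 0.03516 / (40.0)² = 2.197×10^-5.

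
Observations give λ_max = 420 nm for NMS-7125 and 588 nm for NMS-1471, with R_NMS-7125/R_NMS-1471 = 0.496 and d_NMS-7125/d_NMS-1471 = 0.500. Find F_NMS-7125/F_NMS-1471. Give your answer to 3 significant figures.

3.78

Wien's law: T_NMS-7125/T_NMS-1471 = λ_NMS-1471/λ_NMS-7125 = 588/420 = 1.400.
L_NMS-7125/L_NMS-1471 = (R_NMS-7125/R_NMS-1471)²(T_NMS-7125/T_NMS-1471)⁴ = (0.496)²(1.400)⁴ = 0.9451.
F_NMS-7125/F_NMS-1471 = (L_NMS-7125/L_NMS-1471)/(d_NMS-7125/d_NMS-1471)² = 0.9451/(0.500)² = 3.780.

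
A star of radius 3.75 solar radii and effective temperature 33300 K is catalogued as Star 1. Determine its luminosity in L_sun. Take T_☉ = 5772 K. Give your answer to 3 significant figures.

L/L_☉ = (R/R_☉)² (T/T_☉)⁴ = (3.75)² × (33300/5772)⁴
       = 14.06 × (5.769)⁴ = 14.06 × 1108 = 1.558×10^4.

1.56×10^4 L_sun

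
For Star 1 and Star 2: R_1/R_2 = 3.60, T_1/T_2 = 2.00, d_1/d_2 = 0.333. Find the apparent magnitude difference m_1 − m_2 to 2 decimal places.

L_1/L_2 = (3.60)²(2.00)⁴ = 207.4.
F_1/F_2 = (L_1/L_2)/(d_1/d_2)² = 207.4/0.1109 = 1870.
m_1 − m_2 = −2.5 log₁₀(1870) = -8.18.

-8.18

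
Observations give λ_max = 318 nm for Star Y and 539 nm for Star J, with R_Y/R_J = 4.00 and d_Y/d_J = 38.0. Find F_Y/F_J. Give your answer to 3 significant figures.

Wien's law: T_Y/T_J = λ_J/λ_Y = 539/318 = 1.695.
L_Y/L_J = (R_Y/R_J)²(T_Y/T_J)⁴ = (4.00)²(1.695)⁴ = 132.1.
F_Y/F_J = (L_Y/L_J)/(d_Y/d_J)² = 132.1/(38.0)² = 0.09145.

0.0915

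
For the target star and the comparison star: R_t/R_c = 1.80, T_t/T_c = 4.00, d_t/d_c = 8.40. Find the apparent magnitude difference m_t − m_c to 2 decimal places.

-2.68

L_t/L_c = (1.80)²(4.00)⁴ = 829.4.
F_t/F_c = (L_t/L_c)/(d_t/d_c)² = 829.4/70.56 = 11.76.
m_t − m_c = −2.5 log₁₀(11.76) = -2.68.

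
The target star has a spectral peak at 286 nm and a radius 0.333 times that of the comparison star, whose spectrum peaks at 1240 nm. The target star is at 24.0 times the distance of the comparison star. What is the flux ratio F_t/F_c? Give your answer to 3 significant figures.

Wien's law: T_t/T_c = λ_c/λ_t = 1240/286 = 4.336.
L_t/L_c = (R_t/R_c)²(T_t/T_c)⁴ = (0.333)²(4.336)⁴ = 39.18.
F_t/F_c = (L_t/L_c)/(d_t/d_c)² = 39.18/(24.0)² = 0.06803.

0.0680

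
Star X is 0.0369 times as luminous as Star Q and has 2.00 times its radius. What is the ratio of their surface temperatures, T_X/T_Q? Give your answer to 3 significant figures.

0.310

L ∝ R²T⁴ gives T ∝ (L/R²)^(1/4), so
T_X/T_Q = (0.0369 / 2.00²)^(1/4) = (0.009225)^(1/4) = 0.3099.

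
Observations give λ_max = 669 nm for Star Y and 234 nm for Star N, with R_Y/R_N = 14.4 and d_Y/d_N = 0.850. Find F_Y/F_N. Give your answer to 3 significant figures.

Wien's law: T_Y/T_N = λ_N/λ_Y = 234/669 = 0.3498.
L_Y/L_N = (R_Y/R_N)²(T_Y/T_N)⁴ = (14.4)²(0.3498)⁴ = 3.104.
F_Y/F_N = (L_Y/L_N)/(d_Y/d_N)² = 3.104/(0.850)² = 4.296.

4.30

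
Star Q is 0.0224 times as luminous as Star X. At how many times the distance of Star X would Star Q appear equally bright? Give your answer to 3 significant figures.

0.150

Equal flux requires L_Q/d_Q² = L_X/d_X², so d_Q/d_X = √(L_Q/L_X)
= √(0.0224) = 0.1497.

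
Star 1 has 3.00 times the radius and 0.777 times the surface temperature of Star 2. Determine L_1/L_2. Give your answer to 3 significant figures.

From the Stefan–Boltzmann law, L ∝ R²T⁴, so
L_1/L_2 = (R_1/R_2)² (T_1/T_2)⁴ = (3.00)² × (0.777)⁴ = 9.000 × 0.3645 = 3.280.

3.28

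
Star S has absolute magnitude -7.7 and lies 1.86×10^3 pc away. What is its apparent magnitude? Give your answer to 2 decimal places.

3.65

m = M + 5 log₁₀(d/10 pc) = -7.7 + 5 log₁₀(1.86×10^3/10)
  = -7.7 + 5 × 2.270 = -7.7 + 11.35 = 3.65.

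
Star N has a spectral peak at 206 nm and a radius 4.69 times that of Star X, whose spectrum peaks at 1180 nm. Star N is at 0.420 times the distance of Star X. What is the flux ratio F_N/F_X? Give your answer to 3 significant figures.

1.34×10^5

Wien's law: T_N/T_X = λ_X/λ_N = 1180/206 = 5.728.
L_N/L_X = (R_N/R_X)²(T_N/T_X)⁴ = (4.69)²(5.728)⁴ = 2.368×10^4.
F_N/F_X = (L_N/L_X)/(d_N/d_X)² = 2.368×10^4/(0.420)² = 1.342×10^5.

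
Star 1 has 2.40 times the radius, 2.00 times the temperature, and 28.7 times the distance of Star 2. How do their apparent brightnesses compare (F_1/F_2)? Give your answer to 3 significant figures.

L_1/L_2 = (R_1/R_2)²(T_1/T_2)⁴ = (2.40)² × (2.00)⁴ = 92.16.
F_1/F_2 = (L_1/L_2)/(d_1/d_2)² = 92.16 / (28.7)² = 0.1119.

0.112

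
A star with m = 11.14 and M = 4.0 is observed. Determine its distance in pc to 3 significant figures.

m − M = 5 log₁₀(d/10 pc)
11.14 − (4.0) = 7.14 = 5 log₁₀(d/10)
d = 10 × 10^(7.14/5) = 10 × 10^1.428 = 267.9 pc.

268 pc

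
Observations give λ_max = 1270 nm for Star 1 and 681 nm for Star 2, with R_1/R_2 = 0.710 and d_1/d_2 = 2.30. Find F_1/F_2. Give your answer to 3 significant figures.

Wien's law: T_1/T_2 = λ_2/λ_1 = 681/1270 = 0.5362.
L_1/L_2 = (R_1/R_2)²(T_1/T_2)⁴ = (0.710)²(0.5362)⁴ = 0.04168.
F_1/F_2 = (L_1/L_2)/(d_1/d_2)² = 0.04168/(2.30)² = 0.007878.

0.00788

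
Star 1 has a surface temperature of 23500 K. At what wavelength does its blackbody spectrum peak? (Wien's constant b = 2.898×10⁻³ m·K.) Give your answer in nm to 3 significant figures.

123 nm

λ_max = b/T = 2.898×10⁻³ / 23500 = 1.23×10^-7 m = 123.3 nm.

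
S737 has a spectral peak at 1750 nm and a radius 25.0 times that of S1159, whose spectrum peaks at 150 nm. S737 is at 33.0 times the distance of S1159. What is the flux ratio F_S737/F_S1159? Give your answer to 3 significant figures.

3.10×10^-5

Wien's law: T_S737/T_S1159 = λ_S1159/λ_S737 = 150/1750 = 0.08571.
L_S737/L_S1159 = (R_S737/R_S1159)²(T_S737/T_S1159)⁴ = (25.0)²(0.08571)⁴ = 0.03374.
F_S737/F_S1159 = (L_S737/L_S1159)/(d_S737/d_S1159)² = 0.03374/(33.0)² = 3.098×10^-5.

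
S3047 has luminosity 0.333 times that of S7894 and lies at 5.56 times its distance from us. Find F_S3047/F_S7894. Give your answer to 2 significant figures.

0.011

F = L/(4πd²), so F_S3047/F_S7894 = (L_S3047/L_S7894) / (d_S3047/d_S7894)²
= 0.333 / (5.56)² = 0.333 / 30.91 = 0.01077.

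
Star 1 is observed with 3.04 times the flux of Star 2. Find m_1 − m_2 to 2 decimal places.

m_1 − m_2 = −2.5 log₁₀(F_1/F_2) = −2.5 log₁₀(3.04) = −2.5 × (0.483) = -1.207.

-1.21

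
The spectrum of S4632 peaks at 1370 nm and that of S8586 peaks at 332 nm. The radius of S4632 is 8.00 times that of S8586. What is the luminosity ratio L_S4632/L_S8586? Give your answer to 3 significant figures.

Wien's law gives T ∝ 1/λ_max, so T_S4632/T_S8586 = λ_S8586/λ_S4632 = 332/1370 = 0.2423.
Then L ∝ R²T⁴ gives L_S4632/L_S8586 = (8.00)² × (0.2423)⁴ = 64.00 × 0.003449 = 0.2207.

0.221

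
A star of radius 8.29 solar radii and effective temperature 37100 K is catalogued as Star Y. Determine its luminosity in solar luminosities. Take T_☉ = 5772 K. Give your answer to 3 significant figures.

1.17×10^5 solar luminosities

L/L_☉ = (R/R_☉)² (T/T_☉)⁴ = (8.29)² × (37100/5772)⁴
       = 68.72 × (6.428)⁴ = 68.72 × 1707 = 1.173×10^5.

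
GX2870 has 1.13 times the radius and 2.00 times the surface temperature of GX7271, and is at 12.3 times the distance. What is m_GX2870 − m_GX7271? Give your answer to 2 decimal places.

2.17

L_GX2870/L_GX7271 = (1.13)²(2.00)⁴ = 20.43.
F_GX2870/F_GX7271 = (L_GX2870/L_GX7271)/(d_GX2870/d_GX7271)² = 20.43/151.3 = 0.1350.
m_GX2870 − m_GX7271 = −2.5 log₁₀(0.1350) = 2.17.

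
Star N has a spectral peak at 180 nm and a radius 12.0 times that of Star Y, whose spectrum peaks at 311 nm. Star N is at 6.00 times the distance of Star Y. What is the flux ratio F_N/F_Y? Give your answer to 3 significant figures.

35.6

Wien's law: T_N/T_Y = λ_Y/λ_N = 311/180 = 1.728.
L_N/L_Y = (R_N/R_Y)²(T_N/T_Y)⁴ = (12.0)²(1.728)⁴ = 1283.
F_N/F_Y = (L_N/L_Y)/(d_N/d_Y)² = 1283/(6.00)² = 35.65.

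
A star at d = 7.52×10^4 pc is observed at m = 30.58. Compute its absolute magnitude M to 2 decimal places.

M = m − 5 log₁₀(d/10 pc) = 30.58 − 5 log₁₀(7.52×10^4/10)
  = 30.58 − 5 × 3.876 = 30.58 − 19.38 = 11.20.

11.20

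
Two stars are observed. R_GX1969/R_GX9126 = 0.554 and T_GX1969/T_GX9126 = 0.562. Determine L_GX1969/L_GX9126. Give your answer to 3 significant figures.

0.0306

From the Stefan–Boltzmann law, L ∝ R²T⁴, so
L_GX1969/L_GX9126 = (R_GX1969/R_GX9126)² (T_GX1969/T_GX9126)⁴ = (0.554)² × (0.562)⁴ = 0.3069 × 0.09976 = 0.03062.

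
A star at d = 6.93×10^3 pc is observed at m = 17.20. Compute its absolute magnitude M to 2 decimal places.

M = m − 5 log₁₀(d/10 pc) = 17.20 − 5 log₁₀(6.93×10^3/10)
  = 17.20 − 5 × 2.841 = 17.20 − 14.20 = 3.00.

3.00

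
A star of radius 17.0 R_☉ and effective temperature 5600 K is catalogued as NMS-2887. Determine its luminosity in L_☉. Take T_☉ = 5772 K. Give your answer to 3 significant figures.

L/L_☉ = (R/R_☉)² (T/T_☉)⁴ = (17.0)² × (5600/5772)⁴
       = 289.0 × (0.9702)⁴ = 289.0 × 0.8860 = 256.1.

256 L_☉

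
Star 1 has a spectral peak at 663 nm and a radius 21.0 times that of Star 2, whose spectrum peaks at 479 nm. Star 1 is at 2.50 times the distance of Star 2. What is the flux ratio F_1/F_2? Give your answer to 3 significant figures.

Wien's law: T_1/T_2 = λ_2/λ_1 = 479/663 = 0.7225.
L_1/L_2 = (R_1/R_2)²(T_1/T_2)⁴ = (21.0)²(0.7225)⁴ = 120.2.
F_1/F_2 = (L_1/L_2)/(d_1/d_2)² = 120.2/(2.50)² = 19.22.

19.2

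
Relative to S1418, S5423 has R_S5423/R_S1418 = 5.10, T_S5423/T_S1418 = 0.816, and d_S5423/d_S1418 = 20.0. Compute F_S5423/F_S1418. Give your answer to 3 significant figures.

0.0288

L_S5423/L_S1418 = (R_S5423/R_S1418)²(T_S5423/T_S1418)⁴ = (5.10)² × (0.816)⁴ = 11.53.
F_S5423/F_S1418 = (L_S5423/L_S1418)/(d_S5423/d_S1418)² = 11.53 / (20.0)² = 0.02883.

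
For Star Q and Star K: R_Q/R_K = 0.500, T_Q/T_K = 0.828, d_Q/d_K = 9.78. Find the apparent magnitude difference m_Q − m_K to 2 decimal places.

L_Q/L_K = (0.500)²(0.828)⁴ = 0.1175.
F_Q/F_K = (L_Q/L_K)/(d_Q/d_K)² = 0.1175/95.65 = 0.001229.
m_Q − m_K = −2.5 log₁₀(0.001229) = 7.28.

7.28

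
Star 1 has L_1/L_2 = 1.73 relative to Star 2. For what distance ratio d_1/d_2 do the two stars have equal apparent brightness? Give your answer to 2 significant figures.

1.3

Equal flux requires L_1/d_1² = L_2/d_2², so d_1/d_2 = √(L_1/L_2)
= √(1.73) = 1.315.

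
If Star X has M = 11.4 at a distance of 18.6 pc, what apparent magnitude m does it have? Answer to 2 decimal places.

12.75

m = M + 5 log₁₀(d/10 pc) = 11.4 + 5 log₁₀(18.6/10)
  = 11.4 + 5 × 0.270 = 11.4 + 1.35 = 12.75.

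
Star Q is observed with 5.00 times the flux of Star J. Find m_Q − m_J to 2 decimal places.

m_Q − m_J = −2.5 log₁₀(F_Q/F_J) = −2.5 log₁₀(5.00) = −2.5 × (0.699) = -1.747.

-1.75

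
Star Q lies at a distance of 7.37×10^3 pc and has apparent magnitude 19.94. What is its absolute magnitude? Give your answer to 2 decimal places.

M = m − 5 log₁₀(d/10 pc) = 19.94 − 5 log₁₀(7.37×10^3/10)
  = 19.94 − 5 × 2.867 = 19.94 − 14.34 = 5.60.

5.60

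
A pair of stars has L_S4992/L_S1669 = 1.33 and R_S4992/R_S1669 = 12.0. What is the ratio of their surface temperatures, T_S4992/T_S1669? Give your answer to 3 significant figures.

0.310

L ∝ R²T⁴ gives T ∝ (L/R²)^(1/4), so
T_S4992/T_S1669 = (1.33 / 12.0²)^(1/4) = (0.009236)^(1/4) = 0.3100.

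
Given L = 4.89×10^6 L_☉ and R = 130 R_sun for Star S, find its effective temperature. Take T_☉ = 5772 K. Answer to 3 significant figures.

T/T_☉ = (L/L_☉)^(1/4) / (R/R_☉)^(1/2)
T = 5772 × (4.89×10^6)^(1/4) / √(130) = 5772 × 47.02 / 11.40 = 2.381×10^4 K.

2.38×10^4 K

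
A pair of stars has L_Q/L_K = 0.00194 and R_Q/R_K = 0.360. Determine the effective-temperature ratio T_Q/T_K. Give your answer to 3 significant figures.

0.350

L ∝ R²T⁴ gives T ∝ (L/R²)^(1/4), so
T_Q/T_K = (0.00194 / 0.360²)^(1/4) = (0.01497)^(1/4) = 0.3498.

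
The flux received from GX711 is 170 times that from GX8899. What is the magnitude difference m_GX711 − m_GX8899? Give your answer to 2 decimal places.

m_GX711 − m_GX8899 = −2.5 log₁₀(F_GX711/F_GX8899) = −2.5 log₁₀(170) = −2.5 × (2.230) = -5.576.

-5.58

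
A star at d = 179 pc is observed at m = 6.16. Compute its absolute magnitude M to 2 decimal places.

M = m − 5 log₁₀(d/10 pc) = 6.16 − 5 log₁₀(179/10)
  = 6.16 − 5 × 1.253 = 6.16 − 6.26 = -0.10.

-0.10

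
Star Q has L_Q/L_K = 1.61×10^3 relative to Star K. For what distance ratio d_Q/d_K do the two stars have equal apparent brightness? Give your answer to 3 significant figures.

Equal flux requires L_Q/d_Q² = L_K/d_K², so d_Q/d_K = √(L_Q/L_K)
= √(1.61×10^3) = 40.12.

40.1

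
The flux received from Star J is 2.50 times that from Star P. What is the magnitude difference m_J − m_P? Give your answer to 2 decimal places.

m_J − m_P = −2.5 log₁₀(F_J/F_P) = −2.5 log₁₀(2.50) = −2.5 × (0.398) = -0.995.

-0.99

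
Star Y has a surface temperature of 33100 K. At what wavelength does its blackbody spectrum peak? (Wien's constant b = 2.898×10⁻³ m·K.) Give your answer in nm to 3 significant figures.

87.6 nm

λ_max = b/T = 2.898×10⁻³ / 33100 = 8.76×10^-8 m = 87.55 nm.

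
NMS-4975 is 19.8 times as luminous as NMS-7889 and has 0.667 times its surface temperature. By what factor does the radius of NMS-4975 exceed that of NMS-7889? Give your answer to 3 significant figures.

L ∝ R²T⁴ gives R ∝ √L / T², so
R_NMS-4975/R_NMS-7889 = √(19.8) / (0.667)² = 4.450 / 0.4449 = 10.00.

10.0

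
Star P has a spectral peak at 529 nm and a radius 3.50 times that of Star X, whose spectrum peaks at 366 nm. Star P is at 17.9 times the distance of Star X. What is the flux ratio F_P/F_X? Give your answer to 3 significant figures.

Wien's law: T_P/T_X = λ_X/λ_P = 366/529 = 0.6919.
L_P/L_X = (R_P/R_X)²(T_P/T_X)⁴ = (3.50)²(0.6919)⁴ = 2.807.
F_P/F_X = (L_P/L_X)/(d_P/d_X)² = 2.807/(17.9)² = 0.008761.

0.00876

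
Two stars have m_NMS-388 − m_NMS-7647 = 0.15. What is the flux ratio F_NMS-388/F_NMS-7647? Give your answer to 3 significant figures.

0.871

F_NMS-388/F_NMS-7647 = 10^(−(m_NMS-388 − m_NMS-7647)/2.5) = 10^(-0.15/2.5) = 10^-0.060 = 0.8710.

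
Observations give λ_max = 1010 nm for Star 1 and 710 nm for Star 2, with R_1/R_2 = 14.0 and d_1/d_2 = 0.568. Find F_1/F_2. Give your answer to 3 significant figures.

148

Wien's law: T_1/T_2 = λ_2/λ_1 = 710/1010 = 0.7030.
L_1/L_2 = (R_1/R_2)²(T_1/T_2)⁴ = (14.0)²(0.7030)⁴ = 47.86.
F_1/F_2 = (L_1/L_2)/(d_1/d_2)² = 47.86/(0.568)² = 148.4.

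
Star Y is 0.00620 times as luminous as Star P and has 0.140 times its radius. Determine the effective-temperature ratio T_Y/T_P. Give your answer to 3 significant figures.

0.750

L ∝ R²T⁴ gives T ∝ (L/R²)^(1/4), so
T_Y/T_P = (0.00620 / 0.140²)^(1/4) = (0.3163)^(1/4) = 0.7500.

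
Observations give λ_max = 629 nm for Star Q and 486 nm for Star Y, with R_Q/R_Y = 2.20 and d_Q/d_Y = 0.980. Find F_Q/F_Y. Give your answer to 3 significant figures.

Wien's law: T_Q/T_Y = λ_Y/λ_Q = 486/629 = 0.7727.
L_Q/L_Y = (R_Q/R_Y)²(T_Q/T_Y)⁴ = (2.20)²(0.7727)⁴ = 1.725.
F_Q/F_Y = (L_Q/L_Y)/(d_Q/d_Y)² = 1.725/(0.980)² = 1.796.

1.80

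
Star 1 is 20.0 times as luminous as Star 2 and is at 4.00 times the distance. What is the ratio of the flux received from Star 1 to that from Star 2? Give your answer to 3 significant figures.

1.25

F = L/(4πd²), so F_1/F_2 = (L_1/L_2) / (d_1/d_2)²
= 20.0 / (4.00)² = 20.0 / 16.00 = 1.250.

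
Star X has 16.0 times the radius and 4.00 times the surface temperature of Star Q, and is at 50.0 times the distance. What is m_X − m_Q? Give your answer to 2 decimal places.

-3.55

L_X/L_Q = (16.0)²(4.00)⁴ = 6.554×10^4.
F_X/F_Q = (L_X/L_Q)/(d_X/d_Q)² = 6.554×10^4/2500 = 26.21.
m_X − m_Q = −2.5 log₁₀(26.21) = -3.55.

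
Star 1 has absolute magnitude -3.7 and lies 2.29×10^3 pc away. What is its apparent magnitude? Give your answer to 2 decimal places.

8.10

m = M + 5 log₁₀(d/10 pc) = -3.7 + 5 log₁₀(2.29×10^3/10)
  = -3.7 + 5 × 2.360 = -3.7 + 11.80 = 8.10.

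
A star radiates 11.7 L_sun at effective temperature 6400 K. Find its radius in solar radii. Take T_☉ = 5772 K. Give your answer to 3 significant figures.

2.78 solar radii

R/R_☉ = √(L/L_☉) / (T/T_☉)² = √(11.7) / (1.109)²
       = 3.421 / 1.229 = 2.782.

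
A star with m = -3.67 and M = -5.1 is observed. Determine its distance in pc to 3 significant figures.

m − M = 5 log₁₀(d/10 pc)
-3.67 − (-5.1) = 1.43 = 5 log₁₀(d/10)
d = 10 × 10^(1.43/5) = 10 × 10^0.286 = 19.32 pc.

19.3 pc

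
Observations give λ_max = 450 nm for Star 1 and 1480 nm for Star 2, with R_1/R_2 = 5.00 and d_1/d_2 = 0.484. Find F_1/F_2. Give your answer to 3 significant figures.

1.25×10^4

Wien's law: T_1/T_2 = λ_2/λ_1 = 1480/450 = 3.289.
L_1/L_2 = (R_1/R_2)²(T_1/T_2)⁴ = (5.00)²(3.289)⁴ = 2925.
F_1/F_2 = (L_1/L_2)/(d_1/d_2)² = 2925/(0.484)² = 1.249×10^4.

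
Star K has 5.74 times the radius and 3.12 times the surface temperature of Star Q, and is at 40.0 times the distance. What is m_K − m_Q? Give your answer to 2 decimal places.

-0.73

L_K/L_Q = (5.74)²(3.12)⁴ = 3122.
F_K/F_Q = (L_K/L_Q)/(d_K/d_Q)² = 3122/1600 = 1.951.
m_K − m_Q = −2.5 log₁₀(1.951) = -0.73.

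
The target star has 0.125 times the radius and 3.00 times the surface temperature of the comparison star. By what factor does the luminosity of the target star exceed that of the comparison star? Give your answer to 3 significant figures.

From the Stefan–Boltzmann law, L ∝ R²T⁴, so
L_t/L_c = (R_t/R_c)² (T_t/T_c)⁴ = (0.125)² × (3.00)⁴ = 0.01562 × 81.00 = 1.266.

1.27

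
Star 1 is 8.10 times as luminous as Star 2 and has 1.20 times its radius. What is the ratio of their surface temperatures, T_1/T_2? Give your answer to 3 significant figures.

1.54

L ∝ R²T⁴ gives T ∝ (L/R²)^(1/4), so
T_1/T_2 = (8.10 / 1.20²)^(1/4) = (5.625)^(1/4) = 1.540.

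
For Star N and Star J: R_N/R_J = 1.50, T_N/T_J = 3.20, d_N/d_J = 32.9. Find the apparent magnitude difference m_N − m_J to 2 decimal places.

L_N/L_J = (1.50)²(3.20)⁴ = 235.9.
F_N/F_J = (L_N/L_J)/(d_N/d_J)² = 235.9/1082 = 0.2180.
m_N − m_J = −2.5 log₁₀(0.2180) = 1.65.

1.65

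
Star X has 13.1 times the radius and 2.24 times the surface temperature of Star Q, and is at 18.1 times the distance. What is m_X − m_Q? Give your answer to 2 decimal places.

L_X/L_Q = (13.1)²(2.24)⁴ = 4321.
F_X/F_Q = (L_X/L_Q)/(d_X/d_Q)² = 4321/327.6 = 13.19.
m_X − m_Q = −2.5 log₁₀(13.19) = -2.80.

-2.80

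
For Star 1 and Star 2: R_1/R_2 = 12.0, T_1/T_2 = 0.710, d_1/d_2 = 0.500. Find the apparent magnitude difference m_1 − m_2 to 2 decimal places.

L_1/L_2 = (12.0)²(0.710)⁴ = 36.59.
F_1/F_2 = (L_1/L_2)/(d_1/d_2)² = 36.59/0.2500 = 146.4.
m_1 − m_2 = −2.5 log₁₀(146.4) = -5.41.

-5.41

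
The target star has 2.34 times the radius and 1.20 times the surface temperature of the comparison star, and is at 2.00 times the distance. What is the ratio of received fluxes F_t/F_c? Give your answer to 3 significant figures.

2.84

L_t/L_c = (R_t/R_c)²(T_t/T_c)⁴ = (2.34)² × (1.20)⁴ = 11.35.
F_t/F_c = (L_t/L_c)/(d_t/d_c)² = 11.35 / (2.00)² = 2.839.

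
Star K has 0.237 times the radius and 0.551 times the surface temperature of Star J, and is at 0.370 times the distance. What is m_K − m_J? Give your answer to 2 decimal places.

3.56

L_K/L_J = (0.237)²(0.551)⁴ = 0.005177.
F_K/F_J = (L_K/L_J)/(d_K/d_J)² = 0.005177/0.1369 = 0.03782.
m_K − m_J = −2.5 log₁₀(0.03782) = 3.56.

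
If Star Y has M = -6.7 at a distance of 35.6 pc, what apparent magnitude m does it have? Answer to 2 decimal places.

-3.94

m = M + 5 log₁₀(d/10 pc) = -6.7 + 5 log₁₀(35.6/10)
  = -6.7 + 5 × 0.551 = -6.7 + 2.76 = -3.94.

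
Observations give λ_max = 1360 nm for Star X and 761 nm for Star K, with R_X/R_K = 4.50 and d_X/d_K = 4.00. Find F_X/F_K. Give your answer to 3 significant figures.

0.124

Wien's law: T_X/T_K = λ_K/λ_X = 761/1360 = 0.5596.
L_X/L_K = (R_X/R_K)²(T_X/T_K)⁴ = (4.50)²(0.5596)⁴ = 1.985.
F_X/F_K = (L_X/L_K)/(d_X/d_K)² = 1.985/(4.00)² = 0.1241.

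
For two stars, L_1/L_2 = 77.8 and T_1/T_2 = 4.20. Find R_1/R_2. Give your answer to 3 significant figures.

0.500

L ∝ R²T⁴ gives R ∝ √L / T², so
R_1/R_2 = √(77.8) / (4.20)² = 8.820 / 17.64 = 0.5000.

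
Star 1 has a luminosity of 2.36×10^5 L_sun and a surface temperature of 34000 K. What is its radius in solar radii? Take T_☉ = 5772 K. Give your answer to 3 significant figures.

14.0 solar radii

R/R_☉ = √(L/L_☉) / (T/T_☉)² = √(2.36×10^5) / (5.891)²
       = 485.8 / 34.70 = 14.00.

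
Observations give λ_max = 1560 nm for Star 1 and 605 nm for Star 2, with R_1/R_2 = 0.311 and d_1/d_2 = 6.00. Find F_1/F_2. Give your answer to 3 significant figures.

Wien's law: T_1/T_2 = λ_2/λ_1 = 605/1560 = 0.3878.
L_1/L_2 = (R_1/R_2)²(T_1/T_2)⁴ = (0.311)²(0.3878)⁴ = 0.002188.
F_1/F_2 = (L_1/L_2)/(d_1/d_2)² = 0.002188/(6.00)² = 6.078×10^-5.

6.08×10^-5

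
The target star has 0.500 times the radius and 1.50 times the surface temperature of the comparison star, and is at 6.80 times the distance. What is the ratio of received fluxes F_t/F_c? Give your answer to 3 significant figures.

0.0274

L_t/L_c = (R_t/R_c)²(T_t/T_c)⁴ = (0.500)² × (1.50)⁴ = 1.266.
F_t/F_c = (L_t/L_c)/(d_t/d_c)² = 1.266 / (6.80)² = 0.02737.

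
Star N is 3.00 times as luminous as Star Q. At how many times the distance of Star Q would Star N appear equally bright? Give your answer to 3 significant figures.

Equal flux requires L_N/d_N² = L_Q/d_Q², so d_N/d_Q = √(L_N/L_Q)
= √(3.00) = 1.732.

1.73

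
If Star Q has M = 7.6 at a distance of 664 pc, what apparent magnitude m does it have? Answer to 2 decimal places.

16.71

m = M + 5 log₁₀(d/10 pc) = 7.6 + 5 log₁₀(664/10)
  = 7.6 + 5 × 1.822 = 7.6 + 9.11 = 16.71.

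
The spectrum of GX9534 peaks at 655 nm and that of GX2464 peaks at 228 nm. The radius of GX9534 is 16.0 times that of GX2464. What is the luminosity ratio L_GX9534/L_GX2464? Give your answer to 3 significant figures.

3.76

Wien's law gives T ∝ 1/λ_max, so T_GX9534/T_GX2464 = λ_GX2464/λ_GX9534 = 228/655 = 0.3481.
Then L ∝ R²T⁴ gives L_GX9534/L_GX2464 = (16.0)² × (0.3481)⁴ = 256.0 × 0.01468 = 3.758.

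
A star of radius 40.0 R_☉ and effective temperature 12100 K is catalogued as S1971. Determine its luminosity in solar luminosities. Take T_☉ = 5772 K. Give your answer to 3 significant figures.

L/L_☉ = (R/R_☉)² (T/T_☉)⁴ = (40.0)² × (12100/5772)⁴
       = 1600 × (2.096)⁴ = 1600 × 19.31 = 3.090×10^4.

3.09×10^4 solar luminosities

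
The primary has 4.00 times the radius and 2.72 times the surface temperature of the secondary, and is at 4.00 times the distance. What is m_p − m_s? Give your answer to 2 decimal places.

-4.35

L_p/L_s = (4.00)²(2.72)⁴ = 875.8.
F_p/F_s = (L_p/L_s)/(d_p/d_s)² = 875.8/16.00 = 54.74.
m_p − m_s = −2.5 log₁₀(54.74) = -4.35.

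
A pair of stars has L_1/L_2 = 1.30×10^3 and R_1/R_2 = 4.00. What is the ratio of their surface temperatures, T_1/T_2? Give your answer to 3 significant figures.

3.00

L ∝ R²T⁴ gives T ∝ (L/R²)^(1/4), so
T_1/T_2 = (1.30×10^3 / 4.00²)^(1/4) = (81.25)^(1/4) = 3.002.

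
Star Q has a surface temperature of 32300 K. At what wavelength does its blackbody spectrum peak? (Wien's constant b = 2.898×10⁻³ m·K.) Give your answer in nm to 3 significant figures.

89.7 nm

λ_max = b/T = 2.898×10⁻³ / 32300 = 8.97×10^-8 m = 89.72 nm.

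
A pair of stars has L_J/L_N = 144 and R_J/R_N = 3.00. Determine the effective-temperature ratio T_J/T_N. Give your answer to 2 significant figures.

2.0

L ∝ R²T⁴ gives T ∝ (L/R²)^(1/4), so
T_J/T_N = (144 / 3.00²)^(1/4) = (16.00)^(1/4) = 2.000.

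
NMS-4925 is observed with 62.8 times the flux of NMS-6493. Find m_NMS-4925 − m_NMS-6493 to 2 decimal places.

-4.49

m_NMS-4925 − m_NMS-6493 = −2.5 log₁₀(F_NMS-4925/F_NMS-6493) = −2.5 log₁₀(62.8) = −2.5 × (1.798) = -4.495.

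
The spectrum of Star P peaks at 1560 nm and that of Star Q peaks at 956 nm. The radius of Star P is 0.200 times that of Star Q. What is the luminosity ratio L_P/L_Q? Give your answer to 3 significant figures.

Wien's law gives T ∝ 1/λ_max, so T_P/T_Q = λ_Q/λ_P = 956/1560 = 0.6128.
Then L ∝ R²T⁴ gives L_P/L_Q = (0.200)² × (0.6128)⁴ = 0.04000 × 0.1410 = 0.005641.

0.00564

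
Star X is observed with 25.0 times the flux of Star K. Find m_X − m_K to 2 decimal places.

-3.49

m_X − m_K = −2.5 log₁₀(F_X/F_K) = −2.5 log₁₀(25.0) = −2.5 × (1.398) = -3.495.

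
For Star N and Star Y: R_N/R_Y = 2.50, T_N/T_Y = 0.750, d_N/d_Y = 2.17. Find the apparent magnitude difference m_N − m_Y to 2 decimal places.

0.94

L_N/L_Y = (2.50)²(0.750)⁴ = 1.978.
F_N/F_Y = (L_N/L_Y)/(d_N/d_Y)² = 1.978/4.709 = 0.4200.
m_N − m_Y = −2.5 log₁₀(0.4200) = 0.94.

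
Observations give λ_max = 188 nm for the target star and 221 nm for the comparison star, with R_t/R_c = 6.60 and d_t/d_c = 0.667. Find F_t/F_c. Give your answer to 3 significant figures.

Wien's law: T_t/T_c = λ_c/λ_t = 221/188 = 1.176.
L_t/L_c = (R_t/R_c)²(T_t/T_c)⁴ = (6.60)²(1.176)⁴ = 83.18.
F_t/F_c = (L_t/L_c)/(d_t/d_c)² = 83.18/(0.667)² = 187.0.

187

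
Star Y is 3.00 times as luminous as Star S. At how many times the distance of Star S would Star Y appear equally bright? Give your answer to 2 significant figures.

Equal flux requires L_Y/d_Y² = L_S/d_S², so d_Y/d_S = √(L_Y/L_S)
= √(3.00) = 1.732.

1.7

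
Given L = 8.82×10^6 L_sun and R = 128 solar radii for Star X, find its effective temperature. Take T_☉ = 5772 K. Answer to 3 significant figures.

2.78×10^4 K

T/T_☉ = (L/L_☉)^(1/4) / (R/R_☉)^(1/2)
T = 5772 × (8.82×10^6)^(1/4) / √(128) = 5772 × 54.50 / 11.31 = 2.780×10^4 K.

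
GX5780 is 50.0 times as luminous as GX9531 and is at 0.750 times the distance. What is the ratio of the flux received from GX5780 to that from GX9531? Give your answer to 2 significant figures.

89

F = L/(4πd²), so F_GX5780/F_GX9531 = (L_GX5780/L_GX9531) / (d_GX5780/d_GX9531)²
= 50.0 / (0.750)² = 50.0 / 0.5625 = 88.89.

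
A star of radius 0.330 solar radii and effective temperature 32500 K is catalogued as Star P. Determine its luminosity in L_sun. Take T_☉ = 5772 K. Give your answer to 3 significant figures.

109 L_sun

L/L_☉ = (R/R_☉)² (T/T_☉)⁴ = (0.330)² × (32500/5772)⁴
       = 0.1089 × (5.631)⁴ = 0.1089 × 1005 = 109.5.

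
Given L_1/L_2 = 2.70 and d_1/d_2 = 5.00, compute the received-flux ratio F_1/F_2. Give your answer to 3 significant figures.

0.108

F = L/(4πd²), so F_1/F_2 = (L_1/L_2) / (d_1/d_2)²
= 2.70 / (5.00)² = 2.70 / 25.00 = 0.1080.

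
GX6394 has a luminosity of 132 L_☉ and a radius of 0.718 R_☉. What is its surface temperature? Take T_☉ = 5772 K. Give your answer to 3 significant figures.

2.31×10^4 K

T/T_☉ = (L/L_☉)^(1/4) / (R/R_☉)^(1/2)
T = 5772 × (132)^(1/4) / √(0.718) = 5772 × 3.390 / 0.8473 = 2.309×10^4 K.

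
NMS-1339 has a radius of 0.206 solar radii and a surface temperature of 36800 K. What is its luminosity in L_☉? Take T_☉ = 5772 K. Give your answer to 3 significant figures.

70.1 L_☉

L/L_☉ = (R/R_☉)² (T/T_☉)⁴ = (0.206)² × (36800/5772)⁴
       = 0.04244 × (6.376)⁴ = 0.04244 × 1652 = 70.12.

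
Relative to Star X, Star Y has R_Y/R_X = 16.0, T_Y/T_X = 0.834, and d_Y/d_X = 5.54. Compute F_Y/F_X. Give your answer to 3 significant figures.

4.04

L_Y/L_X = (R_Y/R_X)²(T_Y/T_X)⁴ = (16.0)² × (0.834)⁴ = 123.9.
F_Y/F_X = (L_Y/L_X)/(d_Y/d_X)² = 123.9 / (5.54)² = 4.035.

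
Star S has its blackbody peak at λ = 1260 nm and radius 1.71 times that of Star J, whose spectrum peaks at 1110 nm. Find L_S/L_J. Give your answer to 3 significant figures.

1.76

Wien's law gives T ∝ 1/λ_max, so T_S/T_J = λ_J/λ_S = 1110/1260 = 0.8810.
Then L ∝ R²T⁴ gives L_S/L_J = (1.71)² × (0.8810)⁴ = 2.924 × 0.6023 = 1.761.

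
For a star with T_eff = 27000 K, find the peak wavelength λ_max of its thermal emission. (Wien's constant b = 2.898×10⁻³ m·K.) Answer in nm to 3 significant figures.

107 nm

λ_max = b/T = 2.898×10⁻³ / 27000 = 1.07×10^-7 m = 107.3 nm.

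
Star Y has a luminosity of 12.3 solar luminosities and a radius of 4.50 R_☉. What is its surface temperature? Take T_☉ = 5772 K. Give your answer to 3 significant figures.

T/T_☉ = (L/L_☉)^(1/4) / (R/R_☉)^(1/2)
T = 5772 × (12.3)^(1/4) / √(4.50) = 5772 × 1.873 / 2.121 = 5096 K.

5.10×10^3 K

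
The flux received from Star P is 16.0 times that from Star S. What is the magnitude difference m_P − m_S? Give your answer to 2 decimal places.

-3.01

m_P − m_S = −2.5 log₁₀(F_P/F_S) = −2.5 log₁₀(16.0) = −2.5 × (1.204) = -3.010.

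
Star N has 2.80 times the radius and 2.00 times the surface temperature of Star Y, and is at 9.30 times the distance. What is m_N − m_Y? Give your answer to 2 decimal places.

L_N/L_Y = (2.80)²(2.00)⁴ = 125.4.
F_N/F_Y = (L_N/L_Y)/(d_N/d_Y)² = 125.4/86.49 = 1.450.
m_N − m_Y = −2.5 log₁₀(1.450) = -0.40.

-0.40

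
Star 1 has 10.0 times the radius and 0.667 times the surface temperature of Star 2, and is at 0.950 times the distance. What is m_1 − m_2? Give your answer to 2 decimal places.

-3.35

L_1/L_2 = (10.0)²(0.667)⁴ = 19.79.
F_1/F_2 = (L_1/L_2)/(d_1/d_2)² = 19.79/0.9025 = 21.93.
m_1 − m_2 = −2.5 log₁₀(21.93) = -3.35.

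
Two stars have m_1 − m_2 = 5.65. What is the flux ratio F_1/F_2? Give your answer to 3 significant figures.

F_1/F_2 = 10^(−(m_1 − m_2)/2.5) = 10^(-5.65/2.5) = 10^-2.260 = 0.005495.

0.00550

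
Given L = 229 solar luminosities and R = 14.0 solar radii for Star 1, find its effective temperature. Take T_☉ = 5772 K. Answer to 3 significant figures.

6.00×10^3 K

T/T_☉ = (L/L_☉)^(1/4) / (R/R_☉)^(1/2)
T = 5772 × (229)^(1/4) / √(14.0) = 5772 × 3.890 / 3.742 = 6001 K.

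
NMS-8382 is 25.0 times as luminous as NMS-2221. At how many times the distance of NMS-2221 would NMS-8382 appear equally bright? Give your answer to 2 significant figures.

5.0

Equal flux requires L_NMS-8382/d_NMS-8382² = L_NMS-2221/d_NMS-2221², so d_NMS-8382/d_NMS-2221 = √(L_NMS-8382/L_NMS-2221)
= √(25.0) = 5.000.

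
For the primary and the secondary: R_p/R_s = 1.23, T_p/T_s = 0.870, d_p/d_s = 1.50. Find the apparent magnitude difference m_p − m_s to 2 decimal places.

1.04

L_p/L_s = (1.23)²(0.870)⁴ = 0.8667.
F_p/F_s = (L_p/L_s)/(d_p/d_s)² = 0.8667/2.250 = 0.3852.
m_p − m_s = −2.5 log₁₀(0.3852) = 1.04.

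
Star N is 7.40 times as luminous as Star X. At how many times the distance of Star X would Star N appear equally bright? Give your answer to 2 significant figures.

2.7

Equal flux requires L_N/d_N² = L_X/d_X², so d_N/d_X = √(L_N/L_X)
= √(7.40) = 2.720.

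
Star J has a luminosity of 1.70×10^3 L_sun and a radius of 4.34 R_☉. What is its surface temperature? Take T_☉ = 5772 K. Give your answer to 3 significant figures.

1.78×10^4 K

T/T_☉ = (L/L_☉)^(1/4) / (R/R_☉)^(1/2)
T = 5772 × (1.70×10^3)^(1/4) / √(4.34) = 5772 × 6.421 / 2.083 = 1.779×10^4 K.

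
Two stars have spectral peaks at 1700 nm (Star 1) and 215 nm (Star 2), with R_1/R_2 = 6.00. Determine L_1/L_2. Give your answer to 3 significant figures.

Wien's law gives T ∝ 1/λ_max, so T_1/T_2 = λ_2/λ_1 = 215/1700 = 0.1265.
Then L ∝ R²T⁴ gives L_1/L_2 = (6.00)² × (0.1265)⁴ = 36.00 × 2.558×10^-4 = 0.009210.

0.00921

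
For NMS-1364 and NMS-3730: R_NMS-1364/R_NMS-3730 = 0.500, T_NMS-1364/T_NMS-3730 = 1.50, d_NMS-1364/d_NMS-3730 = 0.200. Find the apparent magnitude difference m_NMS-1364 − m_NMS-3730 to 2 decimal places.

-3.75

L_NMS-1364/L_NMS-3730 = (0.500)²(1.50)⁴ = 1.266.
F_NMS-1364/F_NMS-3730 = (L_NMS-1364/L_NMS-3730)/(d_NMS-1364/d_NMS-3730)² = 1.266/0.04000 = 31.64.
m_NMS-1364 − m_NMS-3730 = −2.5 log₁₀(31.64) = -3.75.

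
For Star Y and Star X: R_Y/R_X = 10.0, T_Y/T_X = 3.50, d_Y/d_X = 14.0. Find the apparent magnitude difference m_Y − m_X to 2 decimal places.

-4.71

L_Y/L_X = (10.0)²(3.50)⁴ = 1.501×10^4.
F_Y/F_X = (L_Y/L_X)/(d_Y/d_X)² = 1.501×10^4/196.0 = 76.56.
m_Y − m_X = −2.5 log₁₀(76.56) = -4.71.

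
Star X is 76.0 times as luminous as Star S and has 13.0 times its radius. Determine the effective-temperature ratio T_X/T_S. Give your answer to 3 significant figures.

L ∝ R²T⁴ gives T ∝ (L/R²)^(1/4), so
T_X/T_S = (76.0 / 13.0²)^(1/4) = (0.4497)^(1/4) = 0.8189.

0.819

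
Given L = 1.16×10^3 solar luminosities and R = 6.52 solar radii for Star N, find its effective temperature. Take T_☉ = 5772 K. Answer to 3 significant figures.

1.32×10^4 K

T/T_☉ = (L/L_☉)^(1/4) / (R/R_☉)^(1/2)
T = 5772 × (1.16×10^3)^(1/4) / √(6.52) = 5772 × 5.836 / 2.553 = 1.319×10^4 K.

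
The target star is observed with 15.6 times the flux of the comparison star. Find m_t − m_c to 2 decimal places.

m_t − m_c = −2.5 log₁₀(F_t/F_c) = −2.5 log₁₀(15.6) = −2.5 × (1.193) = -2.983.

-2.98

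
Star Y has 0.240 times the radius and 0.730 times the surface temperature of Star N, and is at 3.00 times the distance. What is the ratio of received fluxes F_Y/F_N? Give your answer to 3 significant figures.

0.00182

L_Y/L_N = (R_Y/R_N)²(T_Y/T_N)⁴ = (0.240)² × (0.730)⁴ = 0.01636.
F_Y/F_N = (L_Y/L_N)/(d_Y/d_N)² = 0.01636 / (3.00)² = 0.001817.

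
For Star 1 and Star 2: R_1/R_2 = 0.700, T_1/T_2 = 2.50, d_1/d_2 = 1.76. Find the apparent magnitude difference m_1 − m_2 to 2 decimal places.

-1.98

L_1/L_2 = (0.700)²(2.50)⁴ = 19.14.
F_1/F_2 = (L_1/L_2)/(d_1/d_2)² = 19.14/3.098 = 6.179.
m_1 − m_2 = −2.5 log₁₀(6.179) = -1.98.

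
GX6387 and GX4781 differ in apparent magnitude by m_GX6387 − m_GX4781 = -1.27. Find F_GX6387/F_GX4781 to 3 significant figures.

F_GX6387/F_GX4781 = 10^(−(m_GX6387 − m_GX4781)/2.5) = 10^(1.27/2.5) = 10^0.508 = 3.221.

3.22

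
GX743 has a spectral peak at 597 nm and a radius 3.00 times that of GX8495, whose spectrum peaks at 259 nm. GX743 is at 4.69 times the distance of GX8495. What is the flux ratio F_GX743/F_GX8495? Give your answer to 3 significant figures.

0.0145

Wien's law: T_GX743/T_GX8495 = λ_GX8495/λ_GX743 = 259/597 = 0.4338.
L_GX743/L_GX8495 = (R_GX743/R_GX8495)²(T_GX743/T_GX8495)⁴ = (3.00)²(0.4338)⁴ = 0.3188.
F_GX743/F_GX8495 = (L_GX743/L_GX8495)/(d_GX743/d_GX8495)² = 0.3188/(4.69)² = 0.01449.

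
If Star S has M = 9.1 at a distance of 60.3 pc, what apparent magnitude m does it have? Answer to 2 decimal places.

m = M + 5 log₁₀(d/10 pc) = 9.1 + 5 log₁₀(60.3/10)
  = 9.1 + 5 × 0.780 = 9.1 + 3.90 = 13.00.

13.00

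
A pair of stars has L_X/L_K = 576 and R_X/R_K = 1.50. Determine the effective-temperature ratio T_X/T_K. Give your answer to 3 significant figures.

4.00

L ∝ R²T⁴ gives T ∝ (L/R²)^(1/4), so
T_X/T_K = (576 / 1.50²)^(1/4) = (256.0)^(1/4) = 4.000.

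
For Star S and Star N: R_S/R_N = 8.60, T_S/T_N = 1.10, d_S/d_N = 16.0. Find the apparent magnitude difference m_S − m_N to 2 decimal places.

0.93

L_S/L_N = (8.60)²(1.10)⁴ = 108.3.
F_S/F_N = (L_S/L_N)/(d_S/d_N)² = 108.3/256.0 = 0.4230.
m_S − m_N = −2.5 log₁₀(0.4230) = 0.93.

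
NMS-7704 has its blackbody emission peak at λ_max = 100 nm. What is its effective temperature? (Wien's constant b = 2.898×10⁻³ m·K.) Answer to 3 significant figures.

T = b/λ_max = 2.898×10⁻³ / (100×10⁻⁹) = 2.898×10^4 K.

2.90×10^4 K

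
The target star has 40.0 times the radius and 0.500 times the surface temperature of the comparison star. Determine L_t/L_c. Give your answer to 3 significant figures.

100

From the Stefan–Boltzmann law, L ∝ R²T⁴, so
L_t/L_c = (R_t/R_c)² (T_t/T_c)⁴ = (40.0)² × (0.500)⁴ = 1600 × 0.06250 = 100.0.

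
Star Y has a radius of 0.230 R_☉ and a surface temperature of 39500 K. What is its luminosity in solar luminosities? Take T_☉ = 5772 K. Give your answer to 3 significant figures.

116 solar luminosities

L/L_☉ = (R/R_☉)² (T/T_☉)⁴ = (0.230)² × (39500/5772)⁴
       = 0.05290 × (6.843)⁴ = 0.05290 × 2193 = 116.0.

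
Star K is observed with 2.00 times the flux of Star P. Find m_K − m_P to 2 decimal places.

-0.75

m_K − m_P = −2.5 log₁₀(F_K/F_P) = −2.5 log₁₀(2.00) = −2.5 × (0.301) = -0.753.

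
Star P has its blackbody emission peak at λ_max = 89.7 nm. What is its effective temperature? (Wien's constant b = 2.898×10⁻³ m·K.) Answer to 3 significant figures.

T = b/λ_max = 2.898×10⁻³ / (89.7×10⁻⁹) = 3.231×10^4 K.

3.23×10^4 K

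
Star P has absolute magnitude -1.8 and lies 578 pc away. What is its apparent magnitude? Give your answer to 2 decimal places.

7.01

m = M + 5 log₁₀(d/10 pc) = -1.8 + 5 log₁₀(578/10)
  = -1.8 + 5 × 1.762 = -1.8 + 8.81 = 7.01.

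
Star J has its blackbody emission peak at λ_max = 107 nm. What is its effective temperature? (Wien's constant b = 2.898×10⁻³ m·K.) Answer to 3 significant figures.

2.71×10^4 K

T = b/λ_max = 2.898×10⁻³ / (107×10⁻⁹) = 2.708×10^4 K.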